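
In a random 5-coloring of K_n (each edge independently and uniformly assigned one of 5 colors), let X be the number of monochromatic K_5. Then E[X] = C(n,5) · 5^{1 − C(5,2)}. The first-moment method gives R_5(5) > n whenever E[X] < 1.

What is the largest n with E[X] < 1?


We need C(n, 5) · 5^{1 − 10} < 1, i.e. C(n, 5) < 5^{10 − 1} = 1953125.
Check values of n near the boundary:
  n = 43: C(43, 5) = 962598; 962598 < 1953125? YES
  n = 44: C(44, 5) = 1086008; 1086008 < 1953125? YES
  n = 45: C(45, 5) = 1221759; 1221759 < 1953125? YES
  n = 46: C(46, 5) = 1370754; 1370754 < 1953125? YES
  n = 47: C(47, 5) = 1533939; 1533939 < 1953125? YES
  n = 48: C(48, 5) = 1712304; 1712304 < 1953125? YES
  n = 49: C(49, 5) = 1906884; 1906884 < 1953125? YES
  n = 50: C(50, 5) = 2118760; 2118760 < 1953125? NO
  n = 51: C(51, 5) = 2349060; 2349060 < 1953125? NO
The largest n with C(n, 5) < 1953125 is n = 49 (where E[X] = 1906884/1953125 ≈ 0.976). Hence R_5(5) > 49, i.e. R_5(5) ≥ 50.

Largest n = 49; hence R_5(5) > 49.


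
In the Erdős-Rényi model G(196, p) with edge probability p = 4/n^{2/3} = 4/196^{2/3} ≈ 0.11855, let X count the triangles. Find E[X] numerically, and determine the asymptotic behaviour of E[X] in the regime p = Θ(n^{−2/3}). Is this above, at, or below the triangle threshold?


Number of potential triangles: C(196, 3) = 1235780.
Each occurs with probability p³ ≈ (0.11855)³ ≈ 1.6659725e-03.
By linearity: E[X] = C(196, 3)·p³ ≈ 1235780 · 1.6659725e-03 ≈ 2058.77551.
Since α = 2/3 < 1, p = c/n^{2/3} ≫ 1/n is above the triangle threshold p ~ 1/n. Asymptotically E[X] ~ (c³/6)·n^{3(1−α)} = (4³/6)·n^{1} → ∞; triangles are abundant w.h.p.

E[X] ≈ 2058.77551; in regime p = Θ(1/n^{2/3}) E[X] diverges (above the triangle threshold p ~ 1/n).


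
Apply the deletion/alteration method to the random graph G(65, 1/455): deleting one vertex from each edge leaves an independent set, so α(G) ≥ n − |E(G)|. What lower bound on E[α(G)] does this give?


E[|E(G)|] = C(65, 2)·p = 2080 · (1/455) = 32/7.
E[α(G)] ≥ n − E[|E(G)|] = 65 − 32/7 = 423/7.
Numerically: ≈ 60.4286.
(This is only a lower bound; the true E[α(G)] may be larger.)

E[α(G)] ≥ 423/7 ≈ 60.4286.


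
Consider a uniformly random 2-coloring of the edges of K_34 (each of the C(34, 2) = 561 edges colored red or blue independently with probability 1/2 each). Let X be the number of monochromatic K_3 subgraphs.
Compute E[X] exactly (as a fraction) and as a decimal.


Let X = Σ_S X_S over the C(34, 3) = 5984 subsets S of size 3, where X_S = 1 if the K_3 on S is monochromatic.
For a fixed S, the K_3 on S has C(3, 2) = 3 edges. P[all 3 edges red] = (1/2)^3, and likewise for blue, so P[monochromatic] = 2·(1/2)^3 = 2^{1 − 3} = 1/4.
By linearity of expectation: E[X] = C(34, 3) · 2^{1 − 3} = 5984 · 1/4 = 1496.
Numerically: E[X] ≈ 1496.00000.

E[X] = C(34,3)·2^(1−C(3,2)) = 1496 ≈ 1496.00000.


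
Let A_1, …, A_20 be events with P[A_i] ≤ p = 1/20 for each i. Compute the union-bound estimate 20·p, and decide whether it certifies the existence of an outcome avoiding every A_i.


Union bound: P[∪_{i=1}^{20} A_i] ≤ Σ_i P[A_i] ≤ 20·p = 20·(1/20) = 1.
Numerically: 1 ≈ 1.0000000.
Is 1 < 1? NO.
Since the bound 1 is ≥ 1, the union bound is uninformative here; it does NOT by itself certify existence.

20·p = 1 ≈ 1.0000000; existence NOT certified by the union bound.


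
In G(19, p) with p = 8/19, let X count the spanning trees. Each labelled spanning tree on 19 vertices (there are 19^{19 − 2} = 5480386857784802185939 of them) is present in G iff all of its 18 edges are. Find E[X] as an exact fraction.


K_19 has 19^{19 − 2} = 5480386857784802185939 labelled spanning trees.
For each such spanning tree H, let X_H = 1 if all 18 edges of H are present in G. Then P[X_H = 1] = p^{18} = (8/19)^{18} = 18014398509481984/104127350297911241532841.
Summing the indicators: E[X] = Σ_H E[X_H] = 5480386857784802185939 · p^{18} = 5480386857784802185939 · 18014398509481984/104127350297911241532841 = 18014398509481984/19.
Numerically: E[X] ≈ 9.48e+14.

E[X] = 5480386857784802185939 · (8/19)^{18} = 18014398509481984/19 ≈ 9.48e+14.


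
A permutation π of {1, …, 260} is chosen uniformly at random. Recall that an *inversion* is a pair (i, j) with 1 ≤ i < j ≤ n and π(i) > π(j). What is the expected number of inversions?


Write X = Σ X_I over the C(260, 2) = 33670 pairs i < j, with X_I the indicator of one inversion.
There are 33670 indicators.
For each fixed pair i < j, the values π(i) and π(j) are two distinct elements of {1, …, 260} in uniformly random order; by symmetry P[π(i) > π(j)] = 1/2.
By linearity: E[X] = 33670 · (1/2) = C(260, 2) · (1/2) = 33670/2 = 16835 ≈ 16835.000000.

E[X] = 16835 = 16835.000000.


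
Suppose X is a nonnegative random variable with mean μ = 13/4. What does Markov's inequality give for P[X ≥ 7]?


μ = E[X] = 13/4, a = 7.
Markov: P[X ≥ 7] ≤ μ/a = (13/4)/7 = 13/28.
Numerically: ≈ 0.4643.
(Since a = 7 > μ = 3.2500, the bound 13/28 is < 1 and informative.)

P[X ≥ 7] ≤ 13/28 ≈ 0.4643.


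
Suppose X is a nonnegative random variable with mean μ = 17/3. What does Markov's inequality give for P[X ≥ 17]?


μ = E[X] = 17/3, a = 17.
Markov: P[X ≥ 17] ≤ μ/a = (17/3)/17 = 1/3.
Numerically: ≈ 0.3333.
(Since a = 17 > μ = 5.6667, the bound 1/3 is < 1 and informative.)

P[X ≥ 17] ≤ 1/3 ≈ 0.3333.


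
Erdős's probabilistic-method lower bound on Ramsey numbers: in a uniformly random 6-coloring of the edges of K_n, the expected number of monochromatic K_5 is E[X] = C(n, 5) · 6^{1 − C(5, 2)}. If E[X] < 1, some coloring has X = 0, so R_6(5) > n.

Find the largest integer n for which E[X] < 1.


We need C(n, 5) · 6^{1 − 10} < 1, i.e. C(n, 5) < 6^{10 − 1} = 10077696.
Check values of n near the boundary:
  n = 64: C(64, 5) = 7624512; 7624512 < 10077696? YES
  n = 65: C(65, 5) = 8259888; 8259888 < 10077696? YES
  n = 66: C(66, 5) = 8936928; 8936928 < 10077696? YES
  n = 67: C(67, 5) = 9657648; 9657648 < 10077696? YES
  n = 68: C(68, 5) = 10424128; 10424128 < 10077696? NO
  n = 69: C(69, 5) = 11238513; 11238513 < 10077696? NO
The largest n with C(n, 5) < 10077696 is n = 67 (where E[X] = 67067/69984 ≈ 0.958319). Hence R_6(5) > 67, i.e. R_6(5) ≥ 68.

Largest n = 67; hence R_6(5) > 67.


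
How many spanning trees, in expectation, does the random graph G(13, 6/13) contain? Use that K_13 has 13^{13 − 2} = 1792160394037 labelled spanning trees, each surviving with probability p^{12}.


K_13 has 13^{13 − 2} = 1792160394037 labelled spanning trees.
For each such spanning tree H, let X_H = 1 if all 12 edges of H are present in G. Then P[X_H = 1] = p^{12} = (6/13)^{12} = 2176782336/23298085122481.
By linearity of expectation: E[X] = Σ_H E[X_H] = 1792160394037 · p^{12} = 1792160394037 · 2176782336/23298085122481 = 2176782336/13.
Numerically: E[X] ≈ 1.67e+08.

E[X] = 1792160394037 · (6/13)^{12} = 2176782336/13 ≈ 1.67e+08.


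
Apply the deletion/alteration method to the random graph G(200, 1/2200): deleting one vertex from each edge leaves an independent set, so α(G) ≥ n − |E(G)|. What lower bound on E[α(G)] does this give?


E[|E(G)|] = C(200, 2)·p = 19900 · (1/2200) = 199/22.
E[α(G)] ≥ n − E[|E(G)|] = 200 − 199/22 = 4201/22.
Numerically: ≈ 190.955.
(This is only a lower bound; the true E[α(G)] may be larger.)

E[α(G)] ≥ 4201/22 ≈ 190.955.


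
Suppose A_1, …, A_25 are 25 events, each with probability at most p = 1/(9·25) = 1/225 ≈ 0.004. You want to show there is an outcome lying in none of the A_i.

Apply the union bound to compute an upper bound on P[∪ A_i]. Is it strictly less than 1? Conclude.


Union bound: P[∪_{i=1}^{25} A_i] ≤ Σ_i P[A_i] ≤ 25·p = 25·(1/225) = 1/9.
Numerically: 1/9 ≈ 0.111.
Is 1/9 < 1? YES.
Since P[∪ A_i] ≤ 1/9 < 1, the complement has P[∩ A_i^c] ≥ 1 − 1/9 = 8/9 > 0, so some outcome avoids every A_i.

25·p = 1/9 ≈ 0.111; existence CERTIFIED by the union bound.


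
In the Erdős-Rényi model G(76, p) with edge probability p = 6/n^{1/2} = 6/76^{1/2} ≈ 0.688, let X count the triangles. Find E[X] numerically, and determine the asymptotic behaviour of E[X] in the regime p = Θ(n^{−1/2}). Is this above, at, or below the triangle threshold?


Number of potential triangles: C(76, 3) = 70300.
Each occurs with probability p³ ≈ (0.688)³ ≈ 3.26012e-01.
By linearity: E[X] = C(76, 3)·p³ ≈ 70300 · 3.26012e-01 ≈ 22918.632.
Since α = 1/2 < 1, p = c/n^{1/2} ≫ 1/n is above the triangle threshold p ~ 1/n. Asymptotically E[X] ~ (c³/6)·n^{3(1−α)} = (6³/6)·n^{1.5} → ∞; triangles are abundant w.h.p.

E[X] ≈ 22918.632; in regime p = Θ(1/n^{1/2}) E[X] diverges (above the triangle threshold p ~ 1/n).


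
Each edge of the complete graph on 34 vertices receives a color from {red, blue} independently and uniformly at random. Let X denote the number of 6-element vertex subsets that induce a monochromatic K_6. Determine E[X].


Let X = Σ_S X_S over the C(34, 6) = 1344904 subsets S of size 6, where X_S = 1 if the K_6 on S is monochromatic.
For a fixed S, the K_6 on S has C(6, 2) = 15 edges. P[all 15 edges red] = (1/2)^15, and likewise for blue, so P[monochromatic] = 2·(1/2)^15 = 2^{1 − 15} = 1/16384.
Summing: E[X] = C(34, 6) · 2^{1 − 15} = 1344904 · 1/16384 = 168113/2048.
Numerically: E[X] ≈ 82.086426.

E[X] = C(34,6)·2^(1−C(6,2)) = 168113/2048 ≈ 82.086426.


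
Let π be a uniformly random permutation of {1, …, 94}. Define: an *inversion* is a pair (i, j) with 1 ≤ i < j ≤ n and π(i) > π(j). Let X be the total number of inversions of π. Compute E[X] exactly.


Write X = Σ X_I over the C(94, 2) = 4371 pairs i < j, with X_I the indicator of one inversion.
There are 4371 indicators.
For each fixed pair i < j, the values π(i) and π(j) are two distinct elements of {1, …, 94} in uniformly random order; by symmetry P[π(i) > π(j)] = 1/2.
By linearity: E[X] = 4371 · (1/2) = C(94, 2) · (1/2) = 4371/2 = 4371/2 ≈ 2185.5000.

E[X] = 4371/2 = 2185.5000.


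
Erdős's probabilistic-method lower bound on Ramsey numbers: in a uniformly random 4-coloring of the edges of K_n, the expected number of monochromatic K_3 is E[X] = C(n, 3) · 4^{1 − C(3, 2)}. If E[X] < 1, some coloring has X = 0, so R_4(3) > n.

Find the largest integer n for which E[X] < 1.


We need C(n, 3) · 4^{1 − 3} < 1, i.e. C(n, 3) < 4^{3 − 1} = 16.
Check values of n near the boundary:
  n = 4: C(4, 3) = 4; 4 < 16? YES
  n = 5: C(5, 3) = 10; 10 < 16? YES
  n = 6: C(6, 3) = 20; 20 < 16? NO
The largest n with C(n, 3) < 16 is n = 5 (where E[X] = 5/8 ≈ 0.6250000). Hence R_4(3) > 5, i.e. R_4(3) ≥ 6.

Largest n = 5; hence R_4(3) > 5.


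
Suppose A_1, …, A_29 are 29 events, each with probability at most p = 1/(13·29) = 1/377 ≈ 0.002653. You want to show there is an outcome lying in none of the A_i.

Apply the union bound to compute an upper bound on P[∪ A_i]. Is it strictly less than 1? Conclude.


Union bound: P[∪_{i=1}^{29} A_i] ≤ Σ_i P[A_i] ≤ 29·p = 29·(1/377) = 1/13.
Numerically: 1/13 ≈ 0.076923.
Is 1/13 < 1? YES.
Since P[∪ A_i] ≤ 1/13 < 1, the complement has P[∩ A_i^c] ≥ 1 − 1/13 = 12/13 > 0, so some outcome avoids every A_i.

29·p = 1/13 ≈ 0.076923; existence CERTIFIED by the union bound.


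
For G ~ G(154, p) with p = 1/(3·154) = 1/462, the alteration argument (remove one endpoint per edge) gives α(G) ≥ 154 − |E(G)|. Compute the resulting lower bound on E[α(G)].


E[|E(G)|] = C(154, 2)·p = 11781 · (1/462) = 51/2.
E[α(G)] ≥ n − E[|E(G)|] = 154 − 51/2 = 257/2.
Numerically: ≈ 128.5000.
(This is only a lower bound; the true E[α(G)] may be larger.)

E[α(G)] ≥ 257/2 ≈ 128.5000.


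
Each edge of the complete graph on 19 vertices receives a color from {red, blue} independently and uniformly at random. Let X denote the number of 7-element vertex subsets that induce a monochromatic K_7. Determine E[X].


Let X = Σ_S X_S over the C(19, 7) = 50388 subsets S of size 7, where X_S = 1 if the K_7 on S is monochromatic.
For a fixed S, the K_7 on S has C(7, 2) = 21 edges. P[all 21 edges red] = (1/2)^21, and likewise for blue, so P[monochromatic] = 2·(1/2)^21 = 2^{1 − 21} = 1/1048576.
Summing: E[X] = C(19, 7) · 2^{1 − 21} = 50388 · 1/1048576 = 12597/262144.
Numerically: E[X] ≈ 0.048.

E[X] = C(19,7)·2^(1−C(7,2)) = 12597/262144 ≈ 0.048.


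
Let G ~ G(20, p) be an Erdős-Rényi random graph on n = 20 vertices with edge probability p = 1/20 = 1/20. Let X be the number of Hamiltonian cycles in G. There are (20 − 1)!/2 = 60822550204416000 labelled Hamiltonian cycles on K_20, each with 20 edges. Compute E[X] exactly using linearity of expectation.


K_20 has (20 − 1)!/2 = 60822550204416000 labelled Hamiltonian cycles.
For each such Hamiltonian cycle H, let X_H = 1 if all 20 edges of H are present in G. Then P[X_H = 1] = p^{20} = (1/20)^{20} = 1/104857600000000000000000000.
Summing the indicators: E[X] = Σ_H E[X_H] = 60822550204416000 · p^{20} = 60822550204416000 · 1/104857600000000000000000000 = 14849255421/25600000000000000000.
Numerically: E[X] ≈ 5.80049e-10.

E[X] = 60822550204416000 · (1/20)^{20} = 14849255421/25600000000000000000 ≈ 5.80049e-10.


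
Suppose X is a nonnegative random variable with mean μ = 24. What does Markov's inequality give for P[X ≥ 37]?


μ = E[X] = 24, a = 37.
Markov: P[X ≥ 37] ≤ μ/a = (24)/37 = 24/37.
Numerically: ≈ 0.6486.
(Since a = 37 > μ = 24.0000, the bound 24/37 is < 1 and informative.)

P[X ≥ 37] ≤ 24/37 ≈ 0.6486.


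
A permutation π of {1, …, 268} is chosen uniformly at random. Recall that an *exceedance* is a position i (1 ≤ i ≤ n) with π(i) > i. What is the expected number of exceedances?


Write X = Σ_{i=1}^{268} X_i, where X_i = 1_{π(i) > i}.
For each fixed i, π(i) is uniform over {1, …, 268} (marginal of a uniform permutation), so P[π(i) > i] = (n − i)/n. Summing: Σ_{i=1}^{268} (n − i)/n = (0 + 1 + … + 267)/268 = 268(268 − 1)/(2·268) = (268 − 1)/2.
Hence E[X] = Σ_{i=1}^{268} (268 − i)/268 = 267/2 ≈ 133.5000.

E[X] = 267/2 = 133.5000.


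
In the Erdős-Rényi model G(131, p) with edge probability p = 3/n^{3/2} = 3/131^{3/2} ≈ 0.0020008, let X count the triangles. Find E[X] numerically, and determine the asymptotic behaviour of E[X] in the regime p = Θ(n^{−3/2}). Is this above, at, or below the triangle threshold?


Number of potential triangles: C(131, 3) = 366145.
Each occurs with probability p³ ≈ (0.0020008)³ ≈ 8.0101921e-09.
By linearity: E[X] = C(131, 3)·p³ ≈ 366145 · 8.0101921e-09 ≈ 0.00293.
Since α = 3/2 > 1, p = c/n^{3/2} = o(1/n) is below the triangle threshold p ~ 1/n. Asymptotically E[X] ~ (c³/6)·n^{3(1−α)} = (3³/6)·n^{-1.5} → 0, so by Markov's inequality G has no triangles w.h.p.

E[X] ≈ 0.00293; in regime p = Θ(1/n^{3/2}) E[X] tends to 0 (below the triangle threshold p ~ 1/n).


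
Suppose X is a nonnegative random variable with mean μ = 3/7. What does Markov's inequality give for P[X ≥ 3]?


μ = E[X] = 3/7, a = 3.
Markov: P[X ≥ 3] ≤ μ/a = (3/7)/3 = 1/7.
Numerically: ≈ 0.1429.
(Since a = 3 > μ = 0.4286, the bound 1/7 is < 1 and informative.)

P[X ≥ 3] ≤ 1/7 ≈ 0.1429.


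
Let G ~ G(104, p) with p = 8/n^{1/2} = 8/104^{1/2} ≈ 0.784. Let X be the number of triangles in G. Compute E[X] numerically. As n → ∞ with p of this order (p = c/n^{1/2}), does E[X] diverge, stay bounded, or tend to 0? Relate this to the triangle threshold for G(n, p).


Number of potential triangles: C(104, 3) = 182104.
Each occurs with probability p³ ≈ (0.784)³ ≈ 4.82747e-01.
By linearity: E[X] = C(104, 3)·p³ ≈ 182104 · 4.82747e-01 ≈ 87910.234.
Since α = 1/2 < 1, p = c/n^{1/2} ≫ 1/n is above the triangle threshold p ~ 1/n. Asymptotically E[X] ~ (c³/6)·n^{3(1−α)} = (8³/6)·n^{1.5} → ∞; triangles are abundant w.h.p.

E[X] ≈ 87910.234; in regime p = Θ(1/n^{1/2}) E[X] diverges (above the triangle threshold p ~ 1/n).


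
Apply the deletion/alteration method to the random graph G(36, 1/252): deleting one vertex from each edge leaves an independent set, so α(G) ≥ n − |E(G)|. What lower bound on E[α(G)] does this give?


E[|E(G)|] = C(36, 2)·p = 630 · (1/252) = 5/2.
E[α(G)] ≥ n − E[|E(G)|] = 36 − 5/2 = 67/2.
Numerically: ≈ 33.50000.
(This is only a lower bound; the true E[α(G)] may be larger.)

E[α(G)] ≥ 67/2 ≈ 33.50000.


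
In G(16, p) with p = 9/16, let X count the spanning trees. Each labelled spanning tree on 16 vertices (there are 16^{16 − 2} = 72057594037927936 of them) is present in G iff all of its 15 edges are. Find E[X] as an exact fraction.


K_16 has 16^{16 − 2} = 72057594037927936 labelled spanning trees.
For each such spanning tree H, let X_H = 1 if all 15 edges of H are present in G. Then P[X_H = 1] = p^{15} = (9/16)^{15} = 205891132094649/1152921504606846976.
Summing the indicators: E[X] = Σ_H E[X_H] = 72057594037927936 · p^{15} = 72057594037927936 · 205891132094649/1152921504606846976 = 205891132094649/16.
Numerically: E[X] ≈ 1.2868e+13.

E[X] = 72057594037927936 · (9/16)^{15} = 205891132094649/16 ≈ 1.2868e+13.


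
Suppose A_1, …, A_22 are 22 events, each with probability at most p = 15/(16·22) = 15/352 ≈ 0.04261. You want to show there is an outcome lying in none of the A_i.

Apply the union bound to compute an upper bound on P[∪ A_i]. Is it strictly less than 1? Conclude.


Union bound: P[∪_{i=1}^{22} A_i] ≤ Σ_i P[A_i] ≤ 22·p = 22·(15/352) = 15/16.
Numerically: 15/16 ≈ 0.93750.
Is 15/16 < 1? YES.
Since P[∪ A_i] ≤ 15/16 < 1, the complement has P[∩ A_i^c] ≥ 1 − 15/16 = 1/16 > 0, so some outcome avoids every A_i.

22·p = 15/16 ≈ 0.93750; existence CERTIFIED by the union bound.


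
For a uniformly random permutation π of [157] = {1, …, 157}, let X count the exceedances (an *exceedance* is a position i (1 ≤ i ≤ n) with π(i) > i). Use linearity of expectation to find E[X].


Write X = Σ_{i=1}^{157} X_i, where X_i = 1_{π(i) > i}.
For each fixed i, π(i) is uniform over {1, …, 157} (marginal of a uniform permutation), so P[π(i) > i] = (n − i)/n. Summing: Σ_{i=1}^{157} (n − i)/n = (0 + 1 + … + 156)/157 = 157(157 − 1)/(2·157) = (157 − 1)/2.
Hence E[X] = Σ_{i=1}^{157} (157 − i)/157 = 78 ≈ 78.00000.

E[X] = 78 = 78.00000.


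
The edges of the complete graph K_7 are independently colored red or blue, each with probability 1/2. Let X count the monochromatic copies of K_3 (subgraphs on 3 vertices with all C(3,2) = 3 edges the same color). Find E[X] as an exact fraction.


Let X = Σ_S X_S over the C(7, 3) = 35 subsets S of size 3, where X_S = 1 if the K_3 on S is monochromatic.
For a fixed S, the K_3 on S has C(3, 2) = 3 edges. P[all 3 edges red] = (1/2)^3, and likewise for blue, so P[monochromatic] = 2·(1/2)^3 = 2^{1 − 3} = 1/4.
By linearity of expectation: E[X] = C(7, 3) · 2^{1 − 3} = 35 · 1/4 = 35/4.
Numerically: E[X] ≈ 8.750000.

E[X] = C(7,3)·2^(1−C(3,2)) = 35/4 ≈ 8.750000.


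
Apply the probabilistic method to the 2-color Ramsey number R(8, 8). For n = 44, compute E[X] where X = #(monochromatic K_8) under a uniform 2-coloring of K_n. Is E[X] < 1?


E[X] = C(44, 8) · 2^{1 − 28} = 177232627 · 2^{−27} = 177232627/134217728.
As a reduced fraction: E[X] = 177232627/134217728 ≈ 1.320486.
Is E[X] < 1? NO.
Since E[X] ≥ 1, the first-moment bound is inconclusive at n = 44; it does NOT by itself certify R(8, 8) > 44.

E[X] = 177232627/134217728 ≈ 1.320486; E[X] ≥ 1; first-moment method inconclusive here.


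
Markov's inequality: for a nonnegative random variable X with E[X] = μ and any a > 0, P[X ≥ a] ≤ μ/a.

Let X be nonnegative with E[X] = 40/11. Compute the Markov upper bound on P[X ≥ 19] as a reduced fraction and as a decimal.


μ = E[X] = 40/11, a = 19.
Markov: P[X ≥ 19] ≤ μ/a = (40/11)/19 = 40/209.
Numerically: ≈ 0.19139.
(Since a = 19 > μ = 3.63636, the bound 40/209 is < 1 and informative.)

P[X ≥ 19] ≤ 40/209 ≈ 0.19139.


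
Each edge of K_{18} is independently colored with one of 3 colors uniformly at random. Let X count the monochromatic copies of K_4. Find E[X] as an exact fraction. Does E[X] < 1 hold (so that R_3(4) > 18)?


E[X] = C(18, 4) · 3^{1 − 6} = 3060 · 3^{−5} = 3060/243.
As a reduced fraction: E[X] = 340/27 ≈ 12.59259.
Is E[X] < 1? NO.
Since E[X] ≥ 1, the first-moment bound is inconclusive at n = 18; it does NOT by itself certify R_3(4) > 18.

E[X] = 340/27 ≈ 12.59259; E[X] ≥ 1; first-moment method inconclusive here.


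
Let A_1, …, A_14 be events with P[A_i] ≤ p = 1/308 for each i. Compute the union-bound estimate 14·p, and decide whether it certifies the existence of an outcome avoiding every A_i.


Union bound: P[∪_{i=1}^{14} A_i] ≤ Σ_i P[A_i] ≤ 14·p = 14·(1/308) = 1/22.
Numerically: 1/22 ≈ 0.0454545.
Is 1/22 < 1? YES.
Since P[∪ A_i] ≤ 1/22 < 1, the complement has P[∩ A_i^c] ≥ 1 − 1/22 = 21/22 > 0, so some outcome avoids every A_i.

14·p = 1/22 ≈ 0.0454545; existence CERTIFIED by the union bound.


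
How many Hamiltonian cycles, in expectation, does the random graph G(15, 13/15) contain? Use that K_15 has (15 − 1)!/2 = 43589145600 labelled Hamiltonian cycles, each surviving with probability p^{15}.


K_15 has (15 − 1)!/2 = 43589145600 labelled Hamiltonian cycles.
For each such Hamiltonian cycle H, let X_H = 1 if all 15 edges of H are present in G. Then P[X_H = 1] = p^{15} = (13/15)^{15} = 51185893014090757/437893890380859375.
By linearity of expectation: E[X] = Σ_H E[X_H] = 43589145600 · p^{15} = 43589145600 · 51185893014090757/437893890380859375 = 367267381606127548722176/72081298828125.
Numerically: E[X] ≈ 5.095e+09.

E[X] = 43589145600 · (13/15)^{15} = 367267381606127548722176/72081298828125 ≈ 5.095e+09.


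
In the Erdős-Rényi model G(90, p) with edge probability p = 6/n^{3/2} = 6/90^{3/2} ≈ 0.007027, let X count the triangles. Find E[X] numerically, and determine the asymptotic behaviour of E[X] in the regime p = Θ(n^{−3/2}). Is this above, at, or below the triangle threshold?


Number of potential triangles: C(90, 3) = 117480.
Each occurs with probability p³ ≈ (0.007027)³ ≈ 3.470264e-07.
By linearity: E[X] = C(90, 3)·p³ ≈ 117480 · 3.470264e-07 ≈ 0.0408.
Since α = 3/2 > 1, p = c/n^{3/2} = o(1/n) is below the triangle threshold p ~ 1/n. Asymptotically E[X] ~ (c³/6)·n^{3(1−α)} = (6³/6)·n^{-1.5} → 0, so by Markov's inequality G has no triangles w.h.p.

E[X] ≈ 0.0408; in regime p = Θ(1/n^{3/2}) E[X] tends to 0 (below the triangle threshold p ~ 1/n).


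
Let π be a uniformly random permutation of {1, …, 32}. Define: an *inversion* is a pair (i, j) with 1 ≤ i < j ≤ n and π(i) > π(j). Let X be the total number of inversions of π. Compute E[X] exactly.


Write X = Σ X_I over the C(32, 2) = 496 pairs i < j, with X_I the indicator of one inversion.
There are 496 indicators.
For each fixed pair i < j, the values π(i) and π(j) are two distinct elements of {1, …, 32} in uniformly random order; by symmetry P[π(i) > π(j)] = 1/2.
By linearity: E[X] = 496 · (1/2) = C(32, 2) · (1/2) = 496/2 = 248 ≈ 248.000.

E[X] = 248 = 248.000.


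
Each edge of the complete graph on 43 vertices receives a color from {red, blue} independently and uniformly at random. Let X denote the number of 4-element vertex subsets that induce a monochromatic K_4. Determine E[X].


Let X = Σ_S X_S over the C(43, 4) = 123410 subsets S of size 4, where X_S = 1 if the K_4 on S is monochromatic.
For a fixed S, the K_4 on S has C(4, 2) = 6 edges. P[all 6 edges red] = (1/2)^6, and likewise for blue, so P[monochromatic] = 2·(1/2)^6 = 2^{1 − 6} = 1/32.
By linearity of expectation: E[X] = C(43, 4) · 2^{1 − 6} = 123410 · 1/32 = 61705/16.
Numerically: E[X] ≈ 3856.5625.

E[X] = C(43,4)·2^(1−C(4,2)) = 61705/16 ≈ 3856.5625.


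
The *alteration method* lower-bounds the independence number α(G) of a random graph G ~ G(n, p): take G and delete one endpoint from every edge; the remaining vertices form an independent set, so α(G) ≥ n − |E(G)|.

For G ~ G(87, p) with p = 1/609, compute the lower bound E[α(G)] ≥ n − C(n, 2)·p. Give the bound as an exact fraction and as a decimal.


E[|E(G)|] = C(87, 2)·p = 3741 · (1/609) = 43/7.
E[α(G)] ≥ n − E[|E(G)|] = 87 − 43/7 = 566/7.
Numerically: ≈ 80.85714.
(This is only a lower bound; the true E[α(G)] may be larger.)

E[α(G)] ≥ 566/7 ≈ 80.85714.


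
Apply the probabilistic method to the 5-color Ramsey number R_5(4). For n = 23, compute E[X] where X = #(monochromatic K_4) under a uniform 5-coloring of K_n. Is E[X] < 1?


E[X] = C(23, 4) · 5^{1 − 6} = 8855 · 5^{−5} = 8855/3125.
As a reduced fraction: E[X] = 1771/625 ≈ 2.833600.
Is E[X] < 1? NO.
Since E[X] ≥ 1, the first-moment bound is inconclusive at n = 23; it does NOT by itself certify R_5(4) > 23.

E[X] = 1771/625 ≈ 2.833600; E[X] ≥ 1; first-moment method inconclusive here.


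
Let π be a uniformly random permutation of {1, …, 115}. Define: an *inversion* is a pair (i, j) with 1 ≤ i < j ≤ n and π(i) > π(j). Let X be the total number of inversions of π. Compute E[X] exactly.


Write X = Σ X_I over the C(115, 2) = 6555 pairs i < j, with X_I the indicator of one inversion.
There are 6555 indicators.
For each fixed pair i < j, the values π(i) and π(j) are two distinct elements of {1, …, 115} in uniformly random order; by symmetry P[π(i) > π(j)] = 1/2.
By linearity: E[X] = 6555 · (1/2) = C(115, 2) · (1/2) = 6555/2 = 6555/2 ≈ 3277.500000.

E[X] = 6555/2 = 3277.500000.


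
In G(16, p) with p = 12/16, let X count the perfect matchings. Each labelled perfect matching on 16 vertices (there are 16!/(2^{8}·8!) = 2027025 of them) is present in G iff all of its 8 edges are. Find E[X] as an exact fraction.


K_16 has 16!/(2^{8}·8!) = 2027025 labelled perfect matchings.
For each such perfect matching H, let X_H = 1 if all 8 edges of H are present in G. Then P[X_H = 1] = p^{8} = (3/4)^{8} = 6561/65536.
By linearity of expectation: E[X] = Σ_H E[X_H] = 2027025 · p^{8} = 2027025 · 6561/65536 = 13299311025/65536.
Numerically: E[X] ≈ 2.0293e+05.

E[X] = 2027025 · (3/4)^{8} = 13299311025/65536 ≈ 2.0293e+05.


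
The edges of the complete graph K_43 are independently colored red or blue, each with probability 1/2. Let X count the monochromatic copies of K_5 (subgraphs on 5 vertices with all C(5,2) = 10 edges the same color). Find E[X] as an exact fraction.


Let X = Σ_S X_S over the C(43, 5) = 962598 subsets S of size 5, where X_S = 1 if the K_5 on S is monochromatic.
For a fixed S, the K_5 on S has C(5, 2) = 10 edges. P[all 10 edges red] = (1/2)^10, and likewise for blue, so P[monochromatic] = 2·(1/2)^10 = 2^{1 − 10} = 1/512.
By linearity of expectation: E[X] = C(43, 5) · 2^{1 − 10} = 962598 · 1/512 = 481299/256.
Numerically: E[X] ≈ 1880.0742.

E[X] = C(43,5)·2^(1−C(5,2)) = 481299/256 ≈ 1880.0742.


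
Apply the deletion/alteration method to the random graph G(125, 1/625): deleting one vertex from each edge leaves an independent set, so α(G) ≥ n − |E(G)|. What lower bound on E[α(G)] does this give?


E[|E(G)|] = C(125, 2)·p = 7750 · (1/625) = 62/5.
E[α(G)] ≥ n − E[|E(G)|] = 125 − 62/5 = 563/5.
Numerically: ≈ 112.600000.
(This is only a lower bound; the true E[α(G)] may be larger.)

E[α(G)] ≥ 563/5 ≈ 112.600000.


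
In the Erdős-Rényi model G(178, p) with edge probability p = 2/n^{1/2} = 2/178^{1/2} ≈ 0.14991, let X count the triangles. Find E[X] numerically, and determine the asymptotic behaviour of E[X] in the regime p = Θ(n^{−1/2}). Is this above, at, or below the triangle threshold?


Number of potential triangles: C(178, 3) = 924176.
Each occurs with probability p³ ≈ (0.14991)³ ≈ 3.3686817e-03.
By linearity: E[X] = C(178, 3)·p³ ≈ 924176 · 3.3686817e-03 ≈ 3113.25482.
Since α = 1/2 < 1, p = c/n^{1/2} ≫ 1/n is above the triangle threshold p ~ 1/n. Asymptotically E[X] ~ (c³/6)·n^{3(1−α)} = (2³/6)·n^{1.5} → ∞; triangles are abundant w.h.p.

E[X] ≈ 3113.25482; in regime p = Θ(1/n^{1/2}) E[X] diverges (above the triangle threshold p ~ 1/n).


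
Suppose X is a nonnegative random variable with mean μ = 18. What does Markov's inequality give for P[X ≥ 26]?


μ = E[X] = 18, a = 26.
Markov: P[X ≥ 26] ≤ μ/a = (18)/26 = 9/13.
Numerically: ≈ 0.692.
(Since a = 26 > μ = 18.000, the bound 9/13 is < 1 and informative.)

P[X ≥ 26] ≤ 9/13 ≈ 0.692.


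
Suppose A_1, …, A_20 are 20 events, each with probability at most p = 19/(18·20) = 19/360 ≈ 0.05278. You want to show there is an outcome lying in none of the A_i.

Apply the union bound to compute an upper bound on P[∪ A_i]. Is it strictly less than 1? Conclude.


Union bound: P[∪_{i=1}^{20} A_i] ≤ Σ_i P[A_i] ≤ 20·p = 20·(19/360) = 19/18.
Numerically: 19/18 ≈ 1.05556.
Is 19/18 < 1? NO.
Since the bound 19/18 is ≥ 1, the union bound is uninformative here; it does NOT by itself certify existence.

20·p = 19/18 ≈ 1.05556; existence NOT certified by the union bound.


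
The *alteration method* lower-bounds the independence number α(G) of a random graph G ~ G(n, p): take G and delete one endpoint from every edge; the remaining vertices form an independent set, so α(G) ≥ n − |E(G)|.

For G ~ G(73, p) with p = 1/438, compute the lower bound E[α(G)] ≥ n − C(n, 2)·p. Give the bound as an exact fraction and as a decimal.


E[|E(G)|] = C(73, 2)·p = 2628 · (1/438) = 6.
E[α(G)] ≥ n − E[|E(G)|] = 73 − 6 = 67.
Numerically: ≈ 67.0000.
(This is only a lower bound; the true E[α(G)] may be larger.)

E[α(G)] ≥ 67 ≈ 67.0000.


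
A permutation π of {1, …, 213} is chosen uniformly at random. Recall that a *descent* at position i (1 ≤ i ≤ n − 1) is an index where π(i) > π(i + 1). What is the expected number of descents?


Write X = Σ X_I over i = 1, …, 212, with X_I the indicator of one descent.
There are 212 indicators.
For each fixed i, the pair (π(i), π(i+1)) is a uniformly random ordered pair of distinct values from {1, …, 213}; by symmetry P[π(i) > π(i+1)] = 1/2.
By linearity: E[X] = 212 · (1/2) = (213 − 1) · (1/2) = 106 ≈ 106.00000.

E[X] = 106 = 106.00000.


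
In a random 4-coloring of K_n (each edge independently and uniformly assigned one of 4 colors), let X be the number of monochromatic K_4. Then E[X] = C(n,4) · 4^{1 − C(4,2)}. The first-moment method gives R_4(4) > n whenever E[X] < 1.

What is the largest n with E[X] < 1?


We need C(n, 4) · 4^{1 − 6} < 1, i.e. C(n, 4) < 4^{6 − 1} = 1024.
Check values of n near the boundary:
  n = 10: C(10, 4) = 210; 210 < 1024? YES
  n = 11: C(11, 4) = 330; 330 < 1024? YES
  n = 12: C(12, 4) = 495; 495 < 1024? YES
  n = 13: C(13, 4) = 715; 715 < 1024? YES
  n = 14: C(14, 4) = 1001; 1001 < 1024? YES
  n = 15: C(15, 4) = 1365; 1365 < 1024? NO
  n = 16: C(16, 4) = 1820; 1820 < 1024? NO
  n = 17: C(17, 4) = 2380; 2380 < 1024? NO
The largest n with C(n, 4) < 1024 is n = 14 (where E[X] = 1001/1024 ≈ 0.97754). Hence R_4(4) > 14, i.e. R_4(4) ≥ 15.

Largest n = 14; hence R_4(4) > 14.


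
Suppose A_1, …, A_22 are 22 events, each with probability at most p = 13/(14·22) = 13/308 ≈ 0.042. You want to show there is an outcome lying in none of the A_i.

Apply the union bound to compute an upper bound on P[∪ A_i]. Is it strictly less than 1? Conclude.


Union bound: P[∪_{i=1}^{22} A_i] ≤ Σ_i P[A_i] ≤ 22·p = 22·(13/308) = 13/14.
Numerically: 13/14 ≈ 0.929.
Is 13/14 < 1? YES.
Since P[∪ A_i] ≤ 13/14 < 1, the complement has P[∩ A_i^c] ≥ 1 − 13/14 = 1/14 > 0, so some outcome avoids every A_i.

22·p = 13/14 ≈ 0.929; existence CERTIFIED by the union bound.


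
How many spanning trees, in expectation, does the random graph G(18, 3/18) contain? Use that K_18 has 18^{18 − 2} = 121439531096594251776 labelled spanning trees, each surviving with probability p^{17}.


K_18 has 18^{18 − 2} = 121439531096594251776 labelled spanning trees.
For each such spanning tree H, let X_H = 1 if all 17 edges of H are present in G. Then P[X_H = 1] = p^{17} = (1/6)^{17} = 1/16926659444736.
By linearity of expectation: E[X] = Σ_H E[X_H] = 121439531096594251776 · p^{17} = 121439531096594251776 · 1/16926659444736 = 14348907/2.
Numerically: E[X] ≈ 7.17e+06.

E[X] = 121439531096594251776 · (1/6)^{17} = 14348907/2 ≈ 7.17e+06.


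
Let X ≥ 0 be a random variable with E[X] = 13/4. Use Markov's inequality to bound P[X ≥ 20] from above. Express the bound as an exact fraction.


μ = E[X] = 13/4, a = 20.
Markov: P[X ≥ 20] ≤ μ/a = (13/4)/20 = 13/80.
Numerically: ≈ 0.163.
(Since a = 20 > μ = 3.250, the bound 13/80 is < 1 and informative.)

P[X ≥ 20] ≤ 13/80 ≈ 0.163.


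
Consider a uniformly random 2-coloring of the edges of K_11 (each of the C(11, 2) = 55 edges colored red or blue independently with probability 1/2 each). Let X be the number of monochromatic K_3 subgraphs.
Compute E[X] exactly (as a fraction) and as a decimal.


Let X = Σ_S X_S over the C(11, 3) = 165 subsets S of size 3, where X_S = 1 if the K_3 on S is monochromatic.
For a fixed S, the K_3 on S has C(3, 2) = 3 edges. P[all 3 edges red] = (1/2)^3, and likewise for blue, so P[monochromatic] = 2·(1/2)^3 = 2^{1 − 3} = 1/4.
By linearity of expectation: E[X] = C(11, 3) · 2^{1 − 3} = 165 · 1/4 = 165/4.
Numerically: E[X] ≈ 41.250000.

E[X] = C(11,3)·2^(1−C(3,2)) = 165/4 ≈ 41.250000.


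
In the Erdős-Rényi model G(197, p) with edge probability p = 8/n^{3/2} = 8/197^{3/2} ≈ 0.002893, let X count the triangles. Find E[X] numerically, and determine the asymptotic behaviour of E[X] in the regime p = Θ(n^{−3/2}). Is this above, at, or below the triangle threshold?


Number of potential triangles: C(197, 3) = 1254890.
Each occurs with probability p³ ≈ (0.002893)³ ≈ 2.421988e-08.
By linearity: E[X] = C(197, 3)·p³ ≈ 1254890 · 2.421988e-08 ≈ 0.0304.
Since α = 3/2 > 1, p = c/n^{3/2} = o(1/n) is below the triangle threshold p ~ 1/n. Asymptotically E[X] ~ (c³/6)·n^{3(1−α)} = (8³/6)·n^{-1.5} → 0, so by Markov's inequality G has no triangles w.h.p.

E[X] ≈ 0.0304; in regime p = Θ(1/n^{3/2}) E[X] tends to 0 (below the triangle threshold p ~ 1/n).


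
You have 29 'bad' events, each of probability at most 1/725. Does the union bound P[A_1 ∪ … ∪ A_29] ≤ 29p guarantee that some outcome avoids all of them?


Union bound: P[∪_{i=1}^{29} A_i] ≤ Σ_i P[A_i] ≤ 29·p = 29·(1/725) = 1/25.
Numerically: 1/25 ≈ 0.040.
Is 1/25 < 1? YES.
Since P[∪ A_i] ≤ 1/25 < 1, the complement has P[∩ A_i^c] ≥ 1 − 1/25 = 24/25 > 0, so some outcome avoids every A_i.

29·p = 1/25 ≈ 0.040; existence CERTIFIED by the union bound.


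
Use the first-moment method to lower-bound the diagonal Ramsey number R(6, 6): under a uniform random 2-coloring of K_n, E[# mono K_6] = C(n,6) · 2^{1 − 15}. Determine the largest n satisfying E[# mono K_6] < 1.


We need C(n, 6) · 2^{1 − 15} < 1, i.e. C(n, 6) < 2^{15 − 1} = 16384.
Check values of n near the boundary:
  n = 15: C(15, 6) = 5005; 5005 < 16384? YES
  n = 16: C(16, 6) = 8008; 8008 < 16384? YES
  n = 17: C(17, 6) = 12376; 12376 < 16384? YES
  n = 18: C(18, 6) = 18564; 18564 < 16384? NO
The largest n with C(n, 6) < 16384 is n = 17 (where E[X] = 1547/2048 ≈ 0.7553711). Hence R(6, 6) > 17, i.e. R(6, 6) ≥ 18.

Largest n = 17; hence R(6, 6) > 17.


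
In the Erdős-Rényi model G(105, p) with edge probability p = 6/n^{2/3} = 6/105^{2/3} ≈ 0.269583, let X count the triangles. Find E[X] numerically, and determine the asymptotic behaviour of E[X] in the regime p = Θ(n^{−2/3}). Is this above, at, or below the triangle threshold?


Number of potential triangles: C(105, 3) = 187460.
Each occurs with probability p³ ≈ (0.269583)³ ≈ 1.95918367e-02.
By linearity: E[X] = C(105, 3)·p³ ≈ 187460 · 1.95918367e-02 ≈ 3672.685714.
Since α = 2/3 < 1, p = c/n^{2/3} ≫ 1/n is above the triangle threshold p ~ 1/n. Asymptotically E[X] ~ (c³/6)·n^{3(1−α)} = (6³/6)·n^{1} → ∞; triangles are abundant w.h.p.

E[X] ≈ 3672.685714; in regime p = Θ(1/n^{2/3}) E[X] diverges (above the triangle threshold p ~ 1/n).


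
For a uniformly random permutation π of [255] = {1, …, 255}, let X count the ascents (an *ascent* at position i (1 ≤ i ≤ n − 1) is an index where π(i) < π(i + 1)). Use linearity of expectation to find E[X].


Write X = Σ X_I over i = 1, …, 254, with X_I the indicator of one ascent.
There are 254 indicators.
For each fixed i, the pair (π(i), π(i+1)) is a uniformly random ordered pair of distinct values from {1, …, 255}; by symmetry P[π(i) < π(i+1)] = 1/2.
By linearity: E[X] = 254 · (1/2) = (255 − 1) · (1/2) = 127 ≈ 127.000000.

E[X] = 127 = 127.000000.


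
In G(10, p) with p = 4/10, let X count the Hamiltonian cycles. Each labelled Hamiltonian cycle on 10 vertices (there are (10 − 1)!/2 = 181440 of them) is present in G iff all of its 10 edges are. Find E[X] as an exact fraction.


K_10 has (10 − 1)!/2 = 181440 labelled Hamiltonian cycles.
For each such Hamiltonian cycle H, let X_H = 1 if all 10 edges of H are present in G. Then P[X_H = 1] = p^{10} = (2/5)^{10} = 1024/9765625.
Summing the indicators: E[X] = Σ_H E[X_H] = 181440 · p^{10} = 181440 · 1024/9765625 = 37158912/1953125.
Numerically: E[X] ≈ 19.

E[X] = 181440 · (2/5)^{10} = 37158912/1953125 ≈ 19.


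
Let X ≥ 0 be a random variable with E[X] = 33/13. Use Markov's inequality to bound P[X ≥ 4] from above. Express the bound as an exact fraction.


μ = E[X] = 33/13, a = 4.
Markov: P[X ≥ 4] ≤ μ/a = (33/13)/4 = 33/52.
Numerically: ≈ 0.634615.
(Since a = 4 > μ = 2.538462, the bound 33/52 is < 1 and informative.)

P[X ≥ 4] ≤ 33/52 ≈ 0.634615.


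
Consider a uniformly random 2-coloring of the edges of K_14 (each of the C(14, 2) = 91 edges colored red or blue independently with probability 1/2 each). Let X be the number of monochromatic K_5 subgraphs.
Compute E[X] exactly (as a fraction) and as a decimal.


Let X = Σ_S X_S over the C(14, 5) = 2002 subsets S of size 5, where X_S = 1 if the K_5 on S is monochromatic.
For a fixed S, the K_5 on S has C(5, 2) = 10 edges. P[all 10 edges red] = (1/2)^10, and likewise for blue, so P[monochromatic] = 2·(1/2)^10 = 2^{1 − 10} = 1/512.
Summing: E[X] = C(14, 5) · 2^{1 − 10} = 2002 · 1/512 = 1001/256.
Numerically: E[X] ≈ 3.910.

E[X] = C(14,5)·2^(1−C(5,2)) = 1001/256 ≈ 3.910.


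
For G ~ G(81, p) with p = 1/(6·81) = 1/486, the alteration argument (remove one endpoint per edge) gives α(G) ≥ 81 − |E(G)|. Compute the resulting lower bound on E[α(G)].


E[|E(G)|] = C(81, 2)·p = 3240 · (1/486) = 20/3.
E[α(G)] ≥ n − E[|E(G)|] = 81 − 20/3 = 223/3.
Numerically: ≈ 74.3333.
(This is only a lower bound; the true E[α(G)] may be larger.)

E[α(G)] ≥ 223/3 ≈ 74.3333.


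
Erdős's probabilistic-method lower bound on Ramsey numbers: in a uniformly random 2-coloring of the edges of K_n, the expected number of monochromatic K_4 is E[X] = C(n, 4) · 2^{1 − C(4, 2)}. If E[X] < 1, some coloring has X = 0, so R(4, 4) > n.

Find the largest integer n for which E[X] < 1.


We need C(n, 4) · 2^{1 − 6} < 1, i.e. C(n, 4) < 2^{6 − 1} = 32.
Check values of n near the boundary:
  n = 4: C(4, 4) = 1; 1 < 32? YES
  n = 5: C(5, 4) = 5; 5 < 32? YES
  n = 6: C(6, 4) = 15; 15 < 32? YES
  n = 7: C(7, 4) = 35; 35 < 32? NO
The largest n with C(n, 4) < 32 is n = 6 (where E[X] = 15/32 ≈ 0.4687500). Hence R(4, 4) > 6, i.e. R(4, 4) ≥ 7.

Largest n = 6; hence R(4, 4) > 6.


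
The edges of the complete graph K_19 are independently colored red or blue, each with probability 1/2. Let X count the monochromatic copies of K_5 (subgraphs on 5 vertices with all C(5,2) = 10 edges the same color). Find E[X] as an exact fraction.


Let X = Σ_S X_S over the C(19, 5) = 11628 subsets S of size 5, where X_S = 1 if the K_5 on S is monochromatic.
For a fixed S, the K_5 on S has C(5, 2) = 10 edges. P[all 10 edges red] = (1/2)^10, and likewise for blue, so P[monochromatic] = 2·(1/2)^10 = 2^{1 − 10} = 1/512.
By linearity: E[X] = C(19, 5) · 2^{1 − 10} = 11628 · 1/512 = 2907/128.
Numerically: E[X] ≈ 22.71094.

E[X] = C(19,5)·2^(1−C(5,2)) = 2907/128 ≈ 22.71094.
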